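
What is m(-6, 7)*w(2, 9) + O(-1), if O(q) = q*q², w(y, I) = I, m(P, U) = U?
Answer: 62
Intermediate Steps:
O(q) = q³
m(-6, 7)*w(2, 9) + O(-1) = 7*9 + (-1)³ = 63 - 1 = 62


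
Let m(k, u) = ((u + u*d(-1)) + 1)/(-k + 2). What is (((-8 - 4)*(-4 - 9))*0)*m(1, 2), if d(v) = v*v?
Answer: 0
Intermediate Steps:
d(v) = v**2
m(k, u) = (1 + 2*u)/(2 - k) (m(k, u) = ((u + u*(-1)**2) + 1)/(-k + 2) = ((u + u*1) + 1)/(2 - k) = ((u + u) + 1)/(2 - k) = (2*u + 1)/(2 - k) = (1 + 2*u)/(2 - k))
(((-8 - 4)*(-4 - 9))*0)*m(1, 2) = (((-8 - 4)*(-4 - 9))*0)*((-1 - 2*2)/(-2 + 1)) = (-12*(-13)*0)*((-1 - 4)/(-1)) = (156*0)*(-1*(-5)) = 0*5 = 0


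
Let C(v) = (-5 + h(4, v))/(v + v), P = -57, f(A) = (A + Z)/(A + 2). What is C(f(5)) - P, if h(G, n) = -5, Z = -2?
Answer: 136/3 ≈ 45.333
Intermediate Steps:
f(A) = (-2 + A)/(2 + A) (f(A) = (A - 2)/(A + 2) = (-2 + A)/(2 + A))
C(v) = -5/v (C(v) = (-5 - 5)/(v + v) = -10*1/(2*v) = -5/v)
C(f(5)) - P = -5*(2 + 5)/(-2 + 5) - 1*(-57) = -5/(3/7) + 57 = -5/((⅐)*3) + 57 = -5/3/7 + 57 = -5*7/3 + 57 = -35/3 + 57 = 136/3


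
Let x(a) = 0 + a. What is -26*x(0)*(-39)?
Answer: 0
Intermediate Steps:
x(a) = a
-26*x(0)*(-39) = -26*0*(-39) = 0*(-39) = 0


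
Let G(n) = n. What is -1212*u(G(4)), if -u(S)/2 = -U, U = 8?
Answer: -19392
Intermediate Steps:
u(S) = 16 (u(S) = -(-2)*8 = -2*(-8) = 16)
-1212*u(G(4)) = -1212*16 = -19392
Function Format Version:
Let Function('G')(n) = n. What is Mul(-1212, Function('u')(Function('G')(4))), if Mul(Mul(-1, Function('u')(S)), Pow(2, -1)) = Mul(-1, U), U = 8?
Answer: -19392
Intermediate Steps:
Function('u')(S) = 16 (Function('u')(S) = Mul(-2, Mul(-1, 8)) = Mul(-2, -8) = 16)
Mul(-1212, Function('u')(Function('G')(4))) = Mul(-1212, 16) = -19392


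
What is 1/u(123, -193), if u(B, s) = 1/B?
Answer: 123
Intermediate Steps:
1/u(123, -193) = 1/(1/123) = 123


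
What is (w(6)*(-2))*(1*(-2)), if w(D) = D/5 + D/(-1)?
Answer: -96/5 ≈ -19.200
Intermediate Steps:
w(D) = -4*D/5 (w(D) = D*(⅕) + D*(-1) = D/5 - D = -4*D/5)
(w(6)*(-2))*(1*(-2)) = (-⅘*6*(-2))*(1*(-2)) = -24/5*(-2)*(-2) = (48/5)*(-2) = -96/5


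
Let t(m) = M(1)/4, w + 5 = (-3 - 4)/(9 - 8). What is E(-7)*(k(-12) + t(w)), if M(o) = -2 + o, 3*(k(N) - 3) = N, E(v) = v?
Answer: 35/4 ≈ 8.7500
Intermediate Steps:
k(N) = 3 + N/3
w = -12 (w = -5 + (-3 - 4)/(9 - 8) = -5 - 7/1 = -5 - 7*1 = -5 - 7 = -12)
t(m) = -1/4 (t(m) = (-2 + 1)/4 = -1*1/4 = -1/4)
E(-7)*(k(-12) + t(w)) = -7*((3 + (1/3)*(-12)) - 1/4) = -7*((3 - 4) - 1/4) = -7*(-1 - 1/4) = -7*(-5/4) = 35/4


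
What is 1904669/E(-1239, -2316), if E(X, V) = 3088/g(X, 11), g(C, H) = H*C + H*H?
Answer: -6432067213/772 ≈ -8.3317e+6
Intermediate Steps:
g(C, H) = H² + C*H (g(C, H) = C*H + H² = H² + C*H)
E(X, V) = 3088/(121 + 11*X) (E(X, V) = 3088/((11*(X + 11))) = 3088/((11*(11 + X))) = 3088/(121 + 11*X))
1904669/E(-1239, -2316) = 1904669/((3088/(11*(11 - 1239)))) = 1904669/(((3088/11)/(-1228))) = 1904669/(((3088/11)*(-1/1228))) = 1904669/(-772/3377) = 1904669*(-3377/772) = -6432067213/772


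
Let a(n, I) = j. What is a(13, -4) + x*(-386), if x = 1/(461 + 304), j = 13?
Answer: 9559/765 ≈ 12.495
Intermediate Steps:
a(n, I) = 13
x = 1/765 ≈ 0.0013072
a(13, -4) + x*(-386) = 13 + (1/765)*(-386) = 13 - 386/765 = 9559/765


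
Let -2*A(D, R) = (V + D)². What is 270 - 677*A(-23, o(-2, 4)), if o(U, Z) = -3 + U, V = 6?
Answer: 196193/2 ≈ 98097.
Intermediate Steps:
A(D, R) = -(6 + D)²/2
270 - 677*A(-23, o(-2, 4)) = 270 - (-677)*(6 - 23)²/2 = 270 - (-677)*(-17)²/2 = 270 - (-677)*289/2 = 270 - 677*(-289/2) = 270 + 195653/2 = 196193/2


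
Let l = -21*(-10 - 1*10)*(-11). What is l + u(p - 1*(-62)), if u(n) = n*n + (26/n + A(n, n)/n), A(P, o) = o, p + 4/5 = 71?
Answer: 212479056/16525 ≈ 12858.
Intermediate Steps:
p = 351/5 (p = -⅘ + 71 = 351/5 ≈ 70.200)
l = -4620 (l = -21*(-10 - 10)*(-11) = -21*(-20)*(-11) = 420*(-11) = -4620)
u(n) = 1 + n² + 26/n (u(n) = n*n + (26/n + n/n) = n² + (26/n + 1) = n² + (1 + 26/n) = 1 + n² + 26/n)
l + u(p - 1*(-62)) = -4620 + (26 + (351/5 - 1*(-62)) + (351/5 - 1*(-62))³)/(351/5 - 1*(-62)) = -4620 + (26 + (351/5 + 62) + (351/5 + 62)³)/(351/5 + 62) = -4620 + (26 + 661/5 + (661/5)³)/(661/5) = -4620 + 5*(26 + 661/5 + 288804781/125)/661 = -4620 + (5/661)*(288824556/125) = -4620 + 288824556/16525 = 212479056/16525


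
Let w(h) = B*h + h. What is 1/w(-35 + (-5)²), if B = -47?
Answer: 1/460 ≈ 0.0021739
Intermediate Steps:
w(h) = -46*h (w(h) = -47*h + h = -46*h)
1/w(-35 + (-5)²) = 1/(-46*(-35 + (-5)²)) = 1/(-46*(-35 + 25)) = 1/(-46*(-10)) = 1/460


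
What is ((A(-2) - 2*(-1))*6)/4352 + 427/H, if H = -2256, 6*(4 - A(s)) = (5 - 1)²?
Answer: -28331/153408 ≈ -0.18468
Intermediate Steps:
A(s) = 4/3 (A(s) = 4 - (5 - 1)²/6 = 4 - ⅙*4² = 4 - ⅙*16 = 4 - 8/3 = 4/3)
((A(-2) - 2*(-1))*6)/4352 + 427/H = ((4/3 - 2*(-1))*6)/4352 + 427/(-2256) = ((4/3 + 2)*6)*(1/4352) + 427*(-1/2256) = ((10/3)*6)*(1/4352) - 427/2256 = 20*(1/4352) - 427/2256 = 5/1088 - 427/2256 = -28331/153408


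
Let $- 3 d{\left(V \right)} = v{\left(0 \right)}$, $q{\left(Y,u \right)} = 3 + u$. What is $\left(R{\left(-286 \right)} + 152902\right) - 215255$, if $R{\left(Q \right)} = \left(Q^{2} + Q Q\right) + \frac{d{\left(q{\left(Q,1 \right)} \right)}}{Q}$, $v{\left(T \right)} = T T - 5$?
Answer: $\frac{86863057}{858} \approx 1.0124 \cdot 10^{5}$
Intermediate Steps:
$v{\left(T \right)} = -5 + T^{2}$ ($v{\left(T \right)} = T^{2} - 5 = -5 + T^{2}$)
$d{\left(V \right)} = \frac{5}{3}$ ($d{\left(V \right)} = - \frac{-5 + 0^{2}}{3} = - \frac{-5 + 0}{3} = \left(- \frac{1}{3}\right) \left(-5\right) = \frac{5}{3}$)
$R{\left(Q \right)} = 2 Q^{2} + \frac{5}{3 Q}$ ($R{\left(Q \right)} = \left(Q^{2} + Q Q\right) + \frac{5}{3 Q} = \left(Q^{2} + Q^{2}\right) + \frac{5}{3 Q} = 2 Q^{2} + \frac{5}{3 Q}$)
$\left(R{\left(-286 \right)} + 152902\right) - 215255 = \left(\frac{5 + 6 \left(-286\right)^{3}}{3 \left(-286\right)} + 152902\right) - 215255 = \left(\frac{1}{3} \left(- \frac{1}{286}\right) \left(5 + 6 \left(-23393656\right)\right) + 152902\right) - 215255 = \left(\frac{1}{3} \left(- \frac{1}{286}\right) \left(5 - 140361936\right) + 152902\right) - 215255 = \left(\frac{1}{3} \left(- \frac{1}{286}\right) \left(-140361931\right) + 152902\right) - 215255 = \left(\frac{140361931}{858} + 152902\right) - 215255 = \frac{271551847}{858} - 215255 = \frac{86863057}{858}$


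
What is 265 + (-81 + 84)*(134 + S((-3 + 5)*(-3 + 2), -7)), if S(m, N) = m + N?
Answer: 640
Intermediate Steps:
S(m, N) = N + m
265 + (-81 + 84)*(134 + S((-3 + 5)*(-3 + 2), -7)) = 265 + (-81 + 84)*(134 + (-7 + (-3 + 5)*(-3 + 2))) = 265 + 3*(134 + (-7 + 2*(-1))) = 265 + 3*(134 + (-7 - 2)) = 265 + 3*(134 - 9) = 265 + 3*125 = 265 + 375 = 640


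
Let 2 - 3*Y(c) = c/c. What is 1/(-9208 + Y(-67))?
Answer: -3/27623 ≈ -0.00010861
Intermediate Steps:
Y(c) = ⅓ (Y(c) = ⅔ - c/(3*c) = ⅔ - ⅓*1 = ⅔ - ⅓ = ⅓)
1/(-9208 + Y(-67)) = 1/(-9208 + ⅓) = 1/(-27623/3) = -3/27623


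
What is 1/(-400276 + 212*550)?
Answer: -1/283676 ≈ -3.5251e-6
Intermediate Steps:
1/(-400276 + 212*550) = 1/(-400276 + 116600) = 1/(-283676) = -1/283676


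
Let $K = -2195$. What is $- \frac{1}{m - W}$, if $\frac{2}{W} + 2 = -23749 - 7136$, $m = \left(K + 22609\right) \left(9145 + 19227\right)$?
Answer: $- \frac{30887}{17889318229098} \approx -1.7266 \cdot 10^{-9}$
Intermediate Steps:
$m = 579186008$ ($m = \left(-2195 + 22609\right) \left(9145 + 19227\right) = 20414 \cdot 28372 = 579186008$)
$W = - \frac{2}{30887}$ ($W = \frac{2}{-2 - 30885} = \frac{2}{-30887} = 2 \left(- \frac{1}{30887}\right) = - \frac{2}{30887} \approx -6.4752 \cdot 10^{-5}$)
$- \frac{1}{m - W} = - \frac{1}{579186008 - - \frac{2}{30887}} = - \frac{1}{579186008 + \frac{2}{30887}} = - \frac{1}{\frac{17889318229098}{30887}} = \left(-1\right) \frac{30887}{17889318229098} = - \frac{30887}{17889318229098}$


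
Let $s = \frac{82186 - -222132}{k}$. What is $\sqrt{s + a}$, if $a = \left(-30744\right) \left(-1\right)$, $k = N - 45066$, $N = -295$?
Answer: $\frac{\sqrt{63245674980026}}{45361} \approx 175.32$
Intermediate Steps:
$k = -45361$ ($k = -295 - 45066 = -45361$)
$s = - \frac{304318}{45361}$ ($s = \frac{82186 - -222132}{-45361} = \left(82186 + 222132\right) \left(- \frac{1}{45361}\right) = 304318 \left(- \frac{1}{45361}\right) = - \frac{304318}{45361} \approx -6.7088$)
$a = 30744$
$\sqrt{s + a} = \sqrt{- \frac{304318}{45361} + 30744} = \sqrt{\frac{1394274266}{45361}} = \frac{\sqrt{63245674980026}}{45361}$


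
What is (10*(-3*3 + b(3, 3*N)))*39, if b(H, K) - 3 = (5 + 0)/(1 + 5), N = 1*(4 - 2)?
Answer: -2015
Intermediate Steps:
N = 2 (N = 1*2 = 2)
b(H, K) = 23/6 (b(H, K) = 3 + (5 + 0)/(1 + 5) = 3 + 5/6 = 23/6)
(10*(-3*3 + b(3, 3*N)))*39 = (10*(-3*3 + 23/6))*39 = (10*(-9 + 23/6))*39 = (10*(-31/6))*39 = -155/3*39 = -2015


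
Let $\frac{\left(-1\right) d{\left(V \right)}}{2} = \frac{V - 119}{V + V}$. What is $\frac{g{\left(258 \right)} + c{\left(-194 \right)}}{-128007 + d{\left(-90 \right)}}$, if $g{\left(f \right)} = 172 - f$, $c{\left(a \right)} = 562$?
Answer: $- \frac{42840}{11520839} \approx -0.0037185$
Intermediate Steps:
$d{\left(V \right)} = - \frac{-119 + V}{V}$ ($d{\left(V \right)} = - 2 \frac{V - 119}{V + V} = - 2 \frac{-119 + V}{2 V} = - \frac{-119 + V}{V}$)
$\frac{g{\left(258 \right)} + c{\left(-194 \right)}}{-128007 + d{\left(-90 \right)}} = \frac{\left(172 - 258\right) + 562}{-128007 + \frac{119 - -90}{-90}} = \frac{\left(172 - 258\right) + 562}{-128007 - \frac{119 + 90}{90}} = \frac{-86 + 562}{-128007 - \frac{209}{90}} = \frac{476}{-128007 - \frac{209}{90}} = \frac{476}{- \frac{11520839}{90}} = 476 \left(- \frac{90}{11520839}\right) = - \frac{42840}{11520839}$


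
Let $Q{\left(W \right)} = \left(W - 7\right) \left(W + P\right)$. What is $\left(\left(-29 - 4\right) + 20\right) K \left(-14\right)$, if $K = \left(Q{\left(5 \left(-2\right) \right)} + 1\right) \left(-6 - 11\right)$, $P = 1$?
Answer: $-476476$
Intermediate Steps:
$Q{\left(W \right)} = \left(1 + W\right) \left(-7 + W\right)$ ($Q{\left(W \right)} = \left(W - 7\right) \left(W + 1\right) = \left(-7 + W\right) \left(1 + W\right) = \left(1 + W\right) \left(-7 + W\right)$)
$K = -2618$ ($K = \left(\left(-7 + \left(5 \left(-2\right)\right)^{2} - 6 \cdot 5 \left(-2\right)\right) + 1\right) \left(-6 - 11\right) = \left(\left(-7 + \left(-10\right)^{2} - -60\right) + 1\right) \left(-17\right) = \left(\left(-7 + 100 + 60\right) + 1\right) \left(-17\right) = \left(153 + 1\right) \left(-17\right) = 154 \left(-17\right) = -2618$)
$\left(\left(-29 - 4\right) + 20\right) K \left(-14\right) = \left(\left(-29 - 4\right) + 20\right) \left(-2618\right) \left(-14\right) = \left(-33 + 20\right) \left(-2618\right) \left(-14\right) = \left(-13\right) \left(-2618\right) \left(-14\right) = 34034 \left(-14\right) = -476476$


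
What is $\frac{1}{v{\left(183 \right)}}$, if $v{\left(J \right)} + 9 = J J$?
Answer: $\frac{1}{33480} \approx 2.9869 \cdot 10^{-5}$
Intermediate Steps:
$v{\left(J \right)} = -9 + J^{2}$ ($v{\left(J \right)} = -9 + J J = -9 + J^{2}$)
$\frac{1}{v{\left(183 \right)}} = \frac{1}{-9 + 183^{2}} = \frac{1}{-9 + 33489} = \frac{1}{33480}$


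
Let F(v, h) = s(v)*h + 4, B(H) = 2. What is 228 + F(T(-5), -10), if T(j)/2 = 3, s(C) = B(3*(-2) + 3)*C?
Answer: 112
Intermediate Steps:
s(C) = 2*C
T(j) = 6 (T(j) = 2*3 = 6)
F(v, h) = 4 + 2*h*v (F(v, h) = (2*v)*h + 4 = 2*h*v + 4 = 4 + 2*h*v)
228 + F(T(-5), -10) = 228 + (4 + 2*(-10)*6) = 228 + (4 - 120) = 228 - 116 = 112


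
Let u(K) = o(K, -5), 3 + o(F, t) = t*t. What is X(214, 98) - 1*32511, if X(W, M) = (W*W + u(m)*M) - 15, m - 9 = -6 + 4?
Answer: 15426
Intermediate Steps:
m = 7 (m = 9 + (-6 + 4) = 9 - 2 = 7)
o(F, t) = -3 + t² (o(F, t) = -3 + t*t = -3 + t²)
u(K) = 22 (u(K) = -3 + (-5)² = -3 + 25 = 22)
X(W, M) = -15 + W² + 22*M (X(W, M) = (W*W + 22*M) - 15 = (W² + 22*M) - 15 = -15 + W² + 22*M)
X(214, 98) - 1*32511 = (-15 + 214² + 22*98) - 1*32511 = (-15 + 45796 + 2156) - 32511 = 47937 - 32511 = 15426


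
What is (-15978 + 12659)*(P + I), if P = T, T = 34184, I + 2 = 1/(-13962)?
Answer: -1583989706477/13962 ≈ -1.1345e+8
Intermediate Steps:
I = -27925/13962 (I = -2 + 1/(-13962) = -2 - 1/13962 = -27925/13962 ≈ -2.0001)
P = 34184
(-15978 + 12659)*(P + I) = (-15978 + 12659)*(34184 - 27925/13962) = -3319*477249083/13962 = -1583989706477/13962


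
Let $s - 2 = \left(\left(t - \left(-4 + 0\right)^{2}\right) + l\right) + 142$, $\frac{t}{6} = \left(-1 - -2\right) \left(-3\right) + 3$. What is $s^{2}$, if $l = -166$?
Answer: $1444$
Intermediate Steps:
$t = 0$ ($t = 6 \left(\left(-1 - -2\right) \left(-3\right) + 3\right) = 6 \left(\left(-1 + 2\right) \left(-3\right) + 3\right) = 6 \left(1 \left(-3\right) + 3\right) = 6 \left(-3 + 3\right) = 6 \cdot 0 = 0$)
$s = -38$ ($s = 2 - \left(24 + \left(-4 + 0\right)^{2}\right) = 2 + \left(\left(\left(0 - \left(-4\right)^{2}\right) - 166\right) + 142\right) = 2 + \left(\left(\left(0 - 16\right) - 166\right) + 142\right) = 2 + \left(\left(-16 - 166\right) + 142\right) = 2 + \left(-182 + 142\right) = 2 - 40 = -38$)
$s^{2} = \left(-38\right)^{2} = 1444$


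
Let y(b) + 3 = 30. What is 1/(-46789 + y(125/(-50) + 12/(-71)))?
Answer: -1/46762 ≈ -2.1385e-5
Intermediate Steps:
y(b) = 27 (y(b) = -3 + 30 = 27)
1/(-46789 + y(125/(-50) + 12/(-71))) = 1/(-46789 + 27) = 1/(-46762) = -1/46762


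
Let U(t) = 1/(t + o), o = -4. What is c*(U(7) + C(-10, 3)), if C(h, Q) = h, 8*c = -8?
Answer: 29/3 ≈ 9.6667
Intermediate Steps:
c = -1 (c = (1/8)*(-8) = -1)
U(t) = 1/(-4 + t) (U(t) = 1/(t - 4) = 1/(-4 + t))
c*(U(7) + C(-10, 3)) = -(1/(-4 + 7) - 10) = -(1/3 - 10) = -1*(-29/3) = 29/3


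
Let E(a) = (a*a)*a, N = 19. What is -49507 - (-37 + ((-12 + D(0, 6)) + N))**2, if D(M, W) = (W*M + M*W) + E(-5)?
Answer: -73532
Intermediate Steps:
E(a) = a**3 (E(a) = a**2*a = a**3)
D(M, W) = -125 + 2*M*W (D(M, W) = (W*M + M*W) + (-5)**3 = (M*W + M*W) - 125 = 2*M*W - 125 = -125 + 2*M*W)
-49507 - (-37 + ((-12 + D(0, 6)) + N))**2 = -49507 - (-37 + ((-12 + (-125 + 2*0*6)) + 19))**2 = -49507 - (-37 + ((-12 + (-125 + 0)) + 19))**2 = -49507 - (-37 + ((-12 - 125) + 19))**2 = -49507 - (-37 + (-137 + 19))**2 = -49507 - (-37 - 118)**2 = -49507 - 1*(-155)**2 = -49507 - 1*24025 = -49507 - 24025 = -73532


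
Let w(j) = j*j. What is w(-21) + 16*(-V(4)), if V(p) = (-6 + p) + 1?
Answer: 457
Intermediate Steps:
w(j) = j²
V(p) = -5 + p
w(-21) + 16*(-V(4)) = (-21)² + 16*(-(-5 + 4)) = 441 + 16*(-1*(-1)) = 441 + 16*1 = 441 + 16 = 457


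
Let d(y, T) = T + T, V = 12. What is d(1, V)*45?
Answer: 1080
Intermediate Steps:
d(y, T) = 2*T
d(1, V)*45 = (2*12)*45 = 24*45 = 1080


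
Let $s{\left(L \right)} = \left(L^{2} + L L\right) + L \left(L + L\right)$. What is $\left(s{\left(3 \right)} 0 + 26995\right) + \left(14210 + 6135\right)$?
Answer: $47340$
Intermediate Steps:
$s{\left(L \right)} = 4 L^{2}$ ($s{\left(L \right)} = \left(L^{2} + L^{2}\right) + L 2 L = 2 L^{2} + 2 L^{2} = 4 L^{2}$)
$\left(s{\left(3 \right)} 0 + 26995\right) + \left(14210 + 6135\right) = \left(4 \cdot 3^{2} \cdot 0 + 26995\right) + \left(14210 + 6135\right) = \left(4 \cdot 9 \cdot 0 + 26995\right) + 20345 = \left(36 \cdot 0 + 26995\right) + 20345 = \left(0 + 26995\right) + 20345 = 26995 + 20345 = 47340$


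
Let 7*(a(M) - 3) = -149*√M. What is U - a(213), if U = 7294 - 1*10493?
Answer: -3202 + 149*√213/7 ≈ -2891.3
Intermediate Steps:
U = -3199 (U = 7294 - 10493 = -3199)
a(M) = 3 - 149*√M/7 (a(M) = 3 + (-149*√M)/7 = 3 - 149*√M/7)
U - a(213) = -3199 - (3 - 149*√213/7) = -3199 + (-3 + 149*√213/7) = -3202 + 149*√213/7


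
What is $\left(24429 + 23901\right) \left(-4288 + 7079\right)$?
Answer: $134889030$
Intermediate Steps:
$\left(24429 + 23901\right) \left(-4288 + 7079\right) = 48330 \cdot 2791 = 134889030$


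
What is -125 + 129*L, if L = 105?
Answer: 13420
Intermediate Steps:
-125 + 129*L = -125 + 129*105 = -125 + 13545 = 13420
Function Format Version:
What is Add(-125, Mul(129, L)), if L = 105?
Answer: 13420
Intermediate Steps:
Add(-125, Mul(129, L)) = Add(-125, Mul(129, 105)) = Add(-125, 13545) = 13420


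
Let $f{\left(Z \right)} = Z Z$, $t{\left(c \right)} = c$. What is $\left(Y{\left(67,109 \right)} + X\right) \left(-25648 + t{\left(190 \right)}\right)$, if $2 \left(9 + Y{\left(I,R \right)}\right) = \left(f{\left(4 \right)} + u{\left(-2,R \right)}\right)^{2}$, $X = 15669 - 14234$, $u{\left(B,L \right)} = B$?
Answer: $-38797992$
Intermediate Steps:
$f{\left(Z \right)} = Z^{2}$
$X = 1435$ ($X = 15669 - 14234 = 1435$)
$Y{\left(I,R \right)} = 89$ ($Y{\left(I,R \right)} = -9 + \frac{\left(4^{2} - 2\right)^{2}}{2} = -9 + \frac{\left(16 - 2\right)^{2}}{2} = -9 + \frac{14^{2}}{2} = -9 + \frac{1}{2} \cdot 196 = -9 + 98 = 89$)
$\left(Y{\left(67,109 \right)} + X\right) \left(-25648 + t{\left(190 \right)}\right) = \left(89 + 1435\right) \left(-25648 + 190\right) = 1524 \left(-25458\right) = -38797992$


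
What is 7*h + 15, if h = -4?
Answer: -13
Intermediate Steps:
7*h + 15 = 7*(-4) + 15 = -28 + 15 = -13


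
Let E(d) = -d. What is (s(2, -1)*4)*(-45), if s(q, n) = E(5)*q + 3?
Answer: 1260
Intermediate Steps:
s(q, n) = 3 - 5*q (s(q, n) = (-1*5)*q + 3 = -5*q + 3 = 3 - 5*q)
(s(2, -1)*4)*(-45) = ((3 - 5*2)*4)*(-45) = ((3 - 10)*4)*(-45) = -7*4*(-45) = -28*(-45) = 1260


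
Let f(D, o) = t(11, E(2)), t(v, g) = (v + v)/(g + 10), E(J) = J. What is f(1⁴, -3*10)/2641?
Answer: 11/15846 ≈ 0.00069418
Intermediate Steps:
t(v, g) = 2*v/(10 + g) (t(v, g) = (2*v)/(10 + g) = 2*v/(10 + g))
f(D, o) = 11/6 (f(D, o) = 2*11/(10 + 2) = 2*11/12 = 2*11*(1/12) = 11/6)
f(1⁴, -3*10)/2641 = (11/6)/2641 = (11/6)*(1/2641) = 11/15846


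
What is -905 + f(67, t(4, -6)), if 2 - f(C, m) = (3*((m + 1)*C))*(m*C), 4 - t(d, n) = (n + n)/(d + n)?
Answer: -27837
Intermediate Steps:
t(d, n) = 4 - 2*n/(d + n) (t(d, n) = 4 - (n + n)/(d + n) = 4 - 2*n/(d + n))
f(C, m) = 2 - 3*m*C²*(1 + m) (f(C, m) = 2 - 3*((m + 1)*C)*m*C = 2 - 3*((1 + m)*C)*C*m = 2 - 3*(C*(1 + m))*C*m = 2 - 3*C*(1 + m)*C*m = 2 - 3*m*C²*(1 + m))
-905 + f(67, t(4, -6)) = -905 + (2 - 3*2*(-6 + 2*4)/(4 - 6)*67² - 3*67²*(2*(-6 + 2*4)/(4 - 6))²) = -905 + (2 - 3*2*(-6 + 8)/(-2)*4489 - 3*4489*(2*(-6 + 8)/(-2))²) = -905 + (2 - 3*2*(-½)*2*4489 - 3*4489*(2*(-½)*2)²) = -905 + (2 - 3*(-2)*4489 - 3*4489*(-2)²) = -905 + (2 + 26934 - 3*4489*4) = -905 + (2 + 26934 - 53868) = -905 - 26932 = -27837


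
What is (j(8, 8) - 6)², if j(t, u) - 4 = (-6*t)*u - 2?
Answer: 150544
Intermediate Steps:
j(t, u) = 2 - 6*t*u (j(t, u) = 4 + ((-6*t)*u - 2) = 4 + (-6*t*u - 2) = 4 + (-2 - 6*t*u) = 2 - 6*t*u)
(j(8, 8) - 6)² = ((2 - 6*8*8) - 6)² = ((2 - 384) - 6)² = (-382 - 6)² = (-388)² = 150544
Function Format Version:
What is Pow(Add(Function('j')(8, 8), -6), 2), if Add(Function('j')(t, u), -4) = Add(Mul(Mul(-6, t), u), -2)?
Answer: 150544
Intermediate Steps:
Function('j')(t, u) = Add(2, Mul(-6, t, u)) (Function('j')(t, u) = Add(4, Add(Mul(Mul(-6, t), u), -2)) = Add(4, Add(Mul(-6, t, u), -2)) = Add(4, Add(-2, Mul(-6, t, u))) = Add(2, Mul(-6, t, u)))
Pow(Add(Function('j')(8, 8), -6), 2) = Pow(Add(Add(2, Mul(-6, 8, 8)), -6), 2) = Pow(Add(Add(2, -384), -6), 2) = Pow(Add(-382, -6), 2) = Pow(-388, 2) = 150544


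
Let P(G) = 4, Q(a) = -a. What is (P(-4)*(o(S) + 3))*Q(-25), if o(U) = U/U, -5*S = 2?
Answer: 400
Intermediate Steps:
S = -⅖ (S = -⅕*2 = -⅖ ≈ -0.40000)
o(U) = 1
(P(-4)*(o(S) + 3))*Q(-25) = (4*(1 + 3))*(-1*(-25)) = (4*4)*25 = 16*25 = 400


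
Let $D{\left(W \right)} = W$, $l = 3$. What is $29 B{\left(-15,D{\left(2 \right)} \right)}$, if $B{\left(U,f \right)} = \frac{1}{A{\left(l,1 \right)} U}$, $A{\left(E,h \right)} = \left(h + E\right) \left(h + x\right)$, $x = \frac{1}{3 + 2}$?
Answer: $- \frac{29}{72} \approx -0.40278$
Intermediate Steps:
$x = \frac{1}{5} \approx 0.2$
$A{\left(E,h \right)} = \left(\frac{1}{5} + h\right) \left(E + h\right)$ ($A{\left(E,h \right)} = \left(h + E\right) \left(h + \frac{1}{5}\right) = \left(E + h\right) \left(\frac{1}{5} + h\right) = \left(\frac{1}{5} + h\right) \left(E + h\right)$)
$B{\left(U,f \right)} = \frac{5}{24 U}$ ($B{\left(U,f \right)} = \frac{1}{\left(1^{2} + \frac{1}{5} \cdot 3 + \frac{1}{5} \cdot 1 + 3 \cdot 1\right) U} = \frac{1}{\left(1 + \frac{3}{5} + \frac{1}{5} + 3\right) U} = \frac{1}{\frac{24}{5} U} = \frac{5}{24 U}$)
$29 B{\left(-15,D{\left(2 \right)} \right)} = 29 \frac{5}{24 \left(-15\right)} = 29 \cdot \frac{5}{24} \left(- \frac{1}{15}\right) = 29 \left(- \frac{1}{72}\right) = - \frac{29}{72}$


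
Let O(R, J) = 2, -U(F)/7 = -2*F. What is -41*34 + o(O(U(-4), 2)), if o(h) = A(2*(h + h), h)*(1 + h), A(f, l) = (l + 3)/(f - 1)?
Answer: -9743/7 ≈ -1391.9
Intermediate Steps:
U(F) = 14*F (U(F) = -(-14)*F = 14*F)
A(f, l) = (3 + l)/(-1 + f)
o(h) = (1 + h)*(3 + h)/(-1 + 4*h) (o(h) = ((3 + h)/(-1 + 2*(h + h)))*(1 + h) = ((3 + h)/(-1 + 2*(2*h)))*(1 + h) = ((3 + h)/(-1 + 4*h))*(1 + h) = (1 + h)*(3 + h)/(-1 + 4*h))
-41*34 + o(O(U(-4), 2)) = -41*34 + (1 + 2)*(3 + 2)/(-1 + 4*2) = -1394 + 3*5/(-1 + 8) = -1394 + 3*5/7 = -1394 + (⅐)*3*5 = -1394 + 15/7 = -9743/7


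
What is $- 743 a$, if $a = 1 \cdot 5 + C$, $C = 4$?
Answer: $-6687$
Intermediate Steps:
$a = 9$ ($a = 1 \cdot 5 + 4 = 5 + 4 = 9$)
$- 743 a = \left(-743\right) 9 = -6687$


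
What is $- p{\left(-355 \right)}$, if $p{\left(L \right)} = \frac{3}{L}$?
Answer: $\frac{3}{355} \approx 0.0084507$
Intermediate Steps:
$- p{\left(-355 \right)} = - \frac{3}{-355} = - \frac{3 \left(-1\right)}{355} = \left(-1\right) \left(- \frac{3}{355}\right) = \frac{3}{355}$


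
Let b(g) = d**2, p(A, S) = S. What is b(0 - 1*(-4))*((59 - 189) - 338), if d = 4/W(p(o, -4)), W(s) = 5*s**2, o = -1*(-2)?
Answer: -117/100 ≈ -1.1700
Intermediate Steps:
o = 2
d = 1/20 (d = 4/((5*(-4)**2)) = 4/((5*16)) = 4/80 = 4*(1/80) = 1/20 ≈ 0.050000)
b(g) = 1/400 (b(g) = (1/20)**2 = 1/400)
b(0 - 1*(-4))*((59 - 189) - 338) = ((59 - 189) - 338)/400 = (-130 - 338)/400 = (1/400)*(-468) = -117/100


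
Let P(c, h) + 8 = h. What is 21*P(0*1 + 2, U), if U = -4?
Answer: -252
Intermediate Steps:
P(c, h) = -8 + h
21*P(0*1 + 2, U) = 21*(-8 - 4) = 21*(-12) = -252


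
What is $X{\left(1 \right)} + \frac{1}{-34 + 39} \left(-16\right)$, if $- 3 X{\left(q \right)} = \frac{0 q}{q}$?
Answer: $- \frac{16}{5} \approx -3.2$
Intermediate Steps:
$X{\left(q \right)} = 0$ ($X{\left(q \right)} = - \frac{0 q \frac{1}{q}}{3} = - \frac{0 \frac{1}{q}}{3} = \left(- \frac{1}{3}\right) 0 = 0$)
$X{\left(1 \right)} + \frac{1}{-34 + 39} \left(-16\right) = 0 + \frac{1}{-34 + 39} \left(-16\right) = 0 + \frac{1}{5} \left(-16\right) = 0 - \frac{16}{5} = - \frac{16}{5}$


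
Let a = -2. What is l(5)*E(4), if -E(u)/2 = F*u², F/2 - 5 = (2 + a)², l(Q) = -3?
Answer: 960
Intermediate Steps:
F = 10 (F = 10 + 2*(2 - 2)² = 10 + 2*0² = 10 + 2*0 = 10 + 0 = 10)
E(u) = -20*u²
l(5)*E(4) = -(-60)*4² = -(-60)*16 = -3*(-320) = 960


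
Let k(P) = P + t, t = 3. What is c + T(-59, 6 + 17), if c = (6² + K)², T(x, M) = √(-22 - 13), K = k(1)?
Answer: 1600 + I*√35 ≈ 1600.0 + 5.9161*I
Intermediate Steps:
k(P) = 3 + P (k(P) = P + 3 = 3 + P)
K = 4 (K = 3 + 1 = 4)
T(x, M) = I*√35 (T(x, M) = √(-35) = I*√35)
c = 1600 (c = (6² + 4)² = (36 + 4)² = 40² = 1600)
c + T(-59, 6 + 17) = 1600 + I*√35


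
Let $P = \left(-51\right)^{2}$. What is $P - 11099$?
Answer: $-8498$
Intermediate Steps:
$P = 2601$
$P - 11099 = 2601 - 11099 = -8498$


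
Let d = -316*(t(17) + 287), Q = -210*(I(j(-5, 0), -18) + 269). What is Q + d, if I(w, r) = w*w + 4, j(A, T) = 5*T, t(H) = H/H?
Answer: -148338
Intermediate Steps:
t(H) = 1
I(w, r) = 4 + w**2 (I(w, r) = w**2 + 4 = 4 + w**2)
Q = -57330 (Q = -210*((4 + (5*0)**2) + 269) = -210*((4 + 0**2) + 269) = -210*((4 + 0) + 269) = -210*(4 + 269) = -210*273 = -57330)
d = -91008 (d = -316*(1 + 287) = -316*288 = -91008)
Q + d = -57330 - 91008 = -148338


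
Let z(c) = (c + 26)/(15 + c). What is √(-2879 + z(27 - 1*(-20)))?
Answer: 15*I*√49166/62 ≈ 53.645*I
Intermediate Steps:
z(c) = (26 + c)/(15 + c)
√(-2879 + z(27 - 1*(-20))) = √(-2879 + (26 + (27 - 1*(-20)))/(15 + (27 - 1*(-20)))) = √(-2879 + (26 + (27 + 20))/(15 + (27 + 20))) = √(-2879 + (26 + 47)/(15 + 47)) = √(-2879 + 73/62) = √(-178425/62) = 15*I*√49166/62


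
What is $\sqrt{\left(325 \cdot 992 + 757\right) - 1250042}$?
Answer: $i \sqrt{926885} \approx 962.75 i$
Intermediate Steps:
$\sqrt{\left(325 \cdot 992 + 757\right) - 1250042} = \sqrt{\left(322400 + 757\right) - 1250042} = \sqrt{323157 - 1250042} = \sqrt{-926885} = i \sqrt{926885}$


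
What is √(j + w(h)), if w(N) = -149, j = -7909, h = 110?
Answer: I*√8058 ≈ 89.766*I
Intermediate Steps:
√(j + w(h)) = √(-7909 - 149) = √(-8058) = I*√8058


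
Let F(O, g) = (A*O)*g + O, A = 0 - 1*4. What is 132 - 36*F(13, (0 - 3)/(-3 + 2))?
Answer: 5280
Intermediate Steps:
A = -4 (A = 0 - 4 = -4)
F(O, g) = O - 4*O*g (F(O, g) = (-4*O)*g + O = -4*O*g + O = O - 4*O*g)
132 - 36*F(13, (0 - 3)/(-3 + 2)) = 132 - 468*(1 - 4*(0 - 3)/(-3 + 2)) = 132 - 468*(1 - (-12)/(-1)) = 132 - 468*(1 - (-12)*(-1)) = 132 - 468*(1 - 4*3) = 132 - 468*(1 - 12) = 132 - 468*(-11) = 132 - 36*(-143) = 132 + 5148 = 5280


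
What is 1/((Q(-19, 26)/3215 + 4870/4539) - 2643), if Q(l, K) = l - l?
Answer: -4539/11991707 ≈ -0.00037851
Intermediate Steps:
Q(l, K) = 0
1/((Q(-19, 26)/3215 + 4870/4539) - 2643) = 1/((0/3215 + 4870/4539) - 2643) = 1/((0*(1/3215) + 4870*(1/4539)) - 2643) = 1/((0 + 4870/4539) - 2643) = 1/(4870/4539 - 2643) = 1/(-11991707/4539) = -4539/11991707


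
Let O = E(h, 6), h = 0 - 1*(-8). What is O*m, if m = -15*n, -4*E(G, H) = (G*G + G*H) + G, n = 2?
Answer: 900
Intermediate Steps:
h = 8 (h = 0 + 8 = 8)
E(G, H) = -G/4 - G²/4 - G*H/4 (E(G, H) = -((G*G + G*H) + G)/4 = -((G² + G*H) + G)/4 = -(G + G² + G*H)/4 = -G/4 - G²/4 - G*H/4)
m = -30 (m = -15*2 = -30)
O = -30 (O = -¼*8*(1 + 8 + 6) = -¼*8*15 = -30)
O*m = -30*(-30) = 900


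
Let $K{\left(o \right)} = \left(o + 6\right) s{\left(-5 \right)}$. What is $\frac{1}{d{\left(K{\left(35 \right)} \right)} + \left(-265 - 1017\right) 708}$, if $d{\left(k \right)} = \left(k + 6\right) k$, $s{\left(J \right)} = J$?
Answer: $- \frac{1}{866861} \approx -1.1536 \cdot 10^{-6}$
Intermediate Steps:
$K{\left(o \right)} = -30 - 5 o$ ($K{\left(o \right)} = \left(o + 6\right) \left(-5\right) = \left(6 + o\right) \left(-5\right) = -30 - 5 o$)
$d{\left(k \right)} = k \left(6 + k\right)$ ($d{\left(k \right)} = \left(6 + k\right) k = k \left(6 + k\right)$)
$\frac{1}{d{\left(K{\left(35 \right)} \right)} + \left(-265 - 1017\right) 708} = \frac{1}{\left(-30 - 175\right) \left(6 - 205\right) + \left(-265 - 1017\right) 708} = \frac{1}{\left(-30 - 175\right) \left(6 - 205\right) - 907656} = \frac{1}{- 205 \left(6 - 205\right) - 907656} = \frac{1}{\left(-205\right) \left(-199\right) - 907656} = \frac{1}{40795 - 907656} = \frac{1}{-866861} = - \frac{1}{866861}$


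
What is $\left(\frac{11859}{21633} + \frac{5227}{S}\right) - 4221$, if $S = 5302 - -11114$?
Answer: $- \frac{499561566151}{118375776} \approx -4220.1$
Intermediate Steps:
$S = 16416$ ($S = 5302 + 11114 = 16416$)
$\left(\frac{11859}{21633} + \frac{5227}{S}\right) - 4221 = \left(\frac{11859}{21633} + \frac{5227}{16416}\right) - 4221 = \left(11859 \cdot \frac{1}{21633} + 5227 \cdot \frac{1}{16416}\right) - 4221 = \left(\frac{3953}{7211} + \frac{5227}{16416}\right) - 4221 = \frac{102584345}{118375776} - 4221 = - \frac{499561566151}{118375776}$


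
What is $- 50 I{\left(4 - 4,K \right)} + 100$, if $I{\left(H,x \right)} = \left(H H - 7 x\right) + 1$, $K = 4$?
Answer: $1450$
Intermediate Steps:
$I{\left(H,x \right)} = 1 + H^{2} - 7 x$ ($I{\left(H,x \right)} = \left(H^{2} - 7 x\right) + 1 = 1 + H^{2} - 7 x$)
$- 50 I{\left(4 - 4,K \right)} + 100 = - 50 \left(1 + \left(4 - 4\right)^{2} - 28\right) + 100 = - 50 \left(1 + 0^{2} - 28\right) + 100 = - 50 \left(1 + 0 - 28\right) + 100 = \left(-50\right) \left(-27\right) + 100 = 1350 + 100 = 1450$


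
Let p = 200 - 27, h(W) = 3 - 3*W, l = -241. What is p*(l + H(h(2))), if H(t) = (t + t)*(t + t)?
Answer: -35465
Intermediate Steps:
p = 173
H(t) = 4*t² (H(t) = (2*t)*(2*t) = 4*t²)
p*(l + H(h(2))) = 173*(-241 + 4*(3 - 3*2)²) = 173*(-241 + 4*(3 - 6)²) = 173*(-241 + 4*(-3)²) = 173*(-241 + 4*9) = 173*(-241 + 36) = 173*(-205) = -35465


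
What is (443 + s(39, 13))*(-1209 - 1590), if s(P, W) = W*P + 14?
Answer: -2698236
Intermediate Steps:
s(P, W) = 14 + P*W (s(P, W) = P*W + 14 = 14 + P*W)
(443 + s(39, 13))*(-1209 - 1590) = (443 + (14 + 39*13))*(-1209 - 1590) = (443 + (14 + 507))*(-2799) = (443 + 521)*(-2799) = 964*(-2799) = -2698236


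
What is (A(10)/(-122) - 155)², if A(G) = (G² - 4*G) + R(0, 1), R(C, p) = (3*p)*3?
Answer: 360202441/14884 ≈ 24201.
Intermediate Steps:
R(C, p) = 9*p
A(G) = 9 + G² - 4*G (A(G) = (G² - 4*G) + 9*1 = (G² - 4*G) + 9 = 9 + G² - 4*G)
(A(10)/(-122) - 155)² = ((9 + 10² - 4*10)/(-122) - 155)² = ((9 + 100 - 40)*(-1/122) - 155)² = (69*(-1/122) - 155)² = (-69/122 - 155)² = (-18979/122)² = 360202441/14884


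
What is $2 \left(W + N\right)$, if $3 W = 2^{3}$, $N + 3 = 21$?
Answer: $\frac{124}{3} \approx 41.333$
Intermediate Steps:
$N = 18$ ($N = -3 + 21 = 18$)
$W = \frac{8}{3}$ ($W = \frac{2^{3}}{3} = \frac{1}{3} \cdot 8 = \frac{8}{3} \approx 2.6667$)
$2 \left(W + N\right) = 2 \left(\frac{8}{3} + 18\right) = 2 \cdot \frac{62}{3} = \frac{124}{3}$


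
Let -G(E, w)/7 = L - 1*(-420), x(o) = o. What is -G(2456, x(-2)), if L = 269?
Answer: 4823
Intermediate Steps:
G(E, w) = -4823 (G(E, w) = -7*(269 - 1*(-420)) = -7*(269 + 420) = -7*689 = -4823)
-G(2456, x(-2)) = -1*(-4823) = 4823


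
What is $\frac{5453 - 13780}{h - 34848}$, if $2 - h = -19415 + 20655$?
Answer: $\frac{8327}{36086} \approx 0.23075$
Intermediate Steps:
$h = -1238$ ($h = 2 - \left(-19415 + 20655\right) = 2 - 1240 = -1238$)
$\frac{5453 - 13780}{h - 34848} = \frac{5453 - 13780}{-1238 - 34848} = - \frac{8327}{-36086} = \left(-8327\right) \left(- \frac{1}{36086}\right) = \frac{8327}{36086}$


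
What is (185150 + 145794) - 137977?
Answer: 192967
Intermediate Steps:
(185150 + 145794) - 137977 = 330944 - 137977 = 192967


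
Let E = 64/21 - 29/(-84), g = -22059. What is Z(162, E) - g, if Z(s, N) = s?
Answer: 22221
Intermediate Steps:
E = 95/28 (E = 64*(1/21) - 29*(-1/84) = 64/21 + 29/84 = 95/28 ≈ 3.3929)
Z(162, E) - g = 162 - 1*(-22059) = 162 + 22059 = 22221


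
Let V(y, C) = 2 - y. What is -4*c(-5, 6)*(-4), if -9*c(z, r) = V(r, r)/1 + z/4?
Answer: 28/3 ≈ 9.3333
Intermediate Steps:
c(z, r) = -2/9 - z/36 + r/9 (c(z, r) = -((2 - r)/1 + z/4)/9 = -((2 - r)*1 + z*(¼))/9 = -((2 - r) + z/4)/9 = -(2 - r + z/4)/9 = -2/9 - z/36 + r/9)
-4*c(-5, 6)*(-4) = -4*(-2/9 - 1/36*(-5) + (⅑)*6)*(-4) = -4*(-2/9 + 5/36 + ⅔)*(-4) = -4*7/12*(-4) = -7/3*(-4) = 28/3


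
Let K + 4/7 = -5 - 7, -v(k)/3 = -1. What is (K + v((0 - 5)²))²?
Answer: 4489/49 ≈ 91.612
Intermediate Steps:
v(k) = 3 (v(k) = -3*(-1) = 3)
K = -88/7 (K = -4/7 + (-5 - 7) = -4/7 - 12 = -88/7 ≈ -12.571)
(K + v((0 - 5)²))² = (-88/7 + 3)² = (-67/7)² = 4489/49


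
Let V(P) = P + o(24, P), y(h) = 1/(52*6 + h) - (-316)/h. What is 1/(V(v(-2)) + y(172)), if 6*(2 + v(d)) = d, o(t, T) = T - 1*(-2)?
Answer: -62436/51659 ≈ -1.2086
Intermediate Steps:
o(t, T) = 2 + T (o(t, T) = T + 2 = 2 + T)
v(d) = -2 + d/6
y(h) = 1/(312 + h) + 316/h
V(P) = 2 + 2*P (V(P) = P + (2 + P) = 2 + 2*P)
1/(V(v(-2)) + y(172)) = 1/((2 + 2*(-2 + (⅙)*(-2))) + (98592 + 317*172)/(172*(312 + 172))) = 1/((2 + 2*(-2 - ⅓)) + (1/172)*(98592 + 54524)/484) = 1/((2 + 2*(-7/3)) + (1/172)*(1/484)*153116) = 1/((2 - 14/3) + 38279/20812) = 1/(-8/3 + 38279/20812) = 1/(-51659/62436) = -62436/51659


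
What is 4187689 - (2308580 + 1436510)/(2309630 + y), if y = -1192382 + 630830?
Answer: 3660201633326/874039 ≈ 4.1877e+6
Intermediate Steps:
y = -561552
4187689 - (2308580 + 1436510)/(2309630 + y) = 4187689 - (2308580 + 1436510)/(2309630 - 561552) = 4187689 - 3745090/1748078 = 4187689 - 1*1872545/874039 = 4187689 - 1872545/874039 = 3660201633326/874039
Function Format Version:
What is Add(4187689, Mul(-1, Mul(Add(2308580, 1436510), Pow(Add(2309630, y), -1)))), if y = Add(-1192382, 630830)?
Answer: Rational(3660201633326, 874039) ≈ 4.1877e+6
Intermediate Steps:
y = -561552
Add(4187689, Mul(-1, Mul(Add(2308580, 1436510), Pow(Add(2309630, y), -1)))) = Add(4187689, Mul(-1, Mul(Add(2308580, 1436510), Pow(Add(2309630, -561552), -1)))) = Add(4187689, Mul(-1, Mul(3745090, Pow(1748078, -1)))) = Add(4187689, Mul(-1, Mul(3745090, Rational(1, 1748078)))) = Add(4187689, Mul(-1, Rational(1872545, 874039))) = Add(4187689, Rational(-1872545, 874039)) = Rational(3660201633326, 874039)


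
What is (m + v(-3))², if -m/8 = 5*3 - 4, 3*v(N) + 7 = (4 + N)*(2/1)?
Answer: 72361/9 ≈ 8040.1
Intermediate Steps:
v(N) = ⅓ + 2*N/3 (v(N) = -7/3 + ((4 + N)*(2/1))/3 = -7/3 + ((4 + N)*(2*1))/3 = -7/3 + ((4 + N)*2)/3 = -7/3 + (8 + 2*N)/3 = -7/3 + (8/3 + 2*N/3) = ⅓ + 2*N/3)
m = -88 (m = -8*(5*3 - 4) = -8*(15 - 4) = -8*11 = -88)
(m + v(-3))² = (-88 + (⅓ + (⅔)*(-3)))² = (-88 + (⅓ - 2))² = (-88 - 5/3)² = (-269/3)² = 72361/9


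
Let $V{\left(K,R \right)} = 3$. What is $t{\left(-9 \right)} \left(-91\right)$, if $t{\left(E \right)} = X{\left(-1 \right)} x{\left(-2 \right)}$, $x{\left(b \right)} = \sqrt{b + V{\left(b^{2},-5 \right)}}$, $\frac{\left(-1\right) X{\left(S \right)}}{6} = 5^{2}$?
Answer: $13650$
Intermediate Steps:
$X{\left(S \right)} = -150$ ($X{\left(S \right)} = - 6 \cdot 5^{2} = \left(-6\right) 25 = -150$)
$x{\left(b \right)} = \sqrt{3 + b}$ ($x{\left(b \right)} = \sqrt{b + 3} = \sqrt{3 + b}$)
$t{\left(E \right)} = -150$ ($t{\left(E \right)} = - 150 \sqrt{3 - 2} = - 150 \sqrt{1} = \left(-150\right) 1 = -150$)
$t{\left(-9 \right)} \left(-91\right) = \left(-150\right) \left(-91\right) = 13650$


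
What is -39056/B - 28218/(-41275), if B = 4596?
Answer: -370586618/47424975 ≈ -7.8142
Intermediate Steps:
-39056/B - 28218/(-41275) = -39056/4596 - 28218/(-41275) = -39056*1/4596 - 28218*(-1/41275) = -9764/1149 + 28218/41275 = -370586618/47424975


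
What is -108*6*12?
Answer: -7776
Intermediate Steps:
-108*6*12 = -18*36*12 = -648*12 = -7776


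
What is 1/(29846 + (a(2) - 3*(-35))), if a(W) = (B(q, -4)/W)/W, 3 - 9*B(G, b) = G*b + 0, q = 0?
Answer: 12/359413 ≈ 3.3388e-5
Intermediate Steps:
B(G, b) = ⅓ - G*b/9 (B(G, b) = ⅓ - (G*b + 0)/9 = ⅓ - G*b/9)
a(W) = 1/(3*W²) (a(W) = ((⅓ - ⅑*0*(-4))/W)/W = ((⅓ + 0)/W)/W = (1/(3*W))/W = 1/(3*W²))
1/(29846 + (a(2) - 3*(-35))) = 1/(29846 + ((⅓)/2² - 3*(-35))) = 1/(29846 + ((⅓)*(¼) + 105)) = 1/(29846 + (1/12 + 105)) = 1/(29846 + 1261/12) = 1/(359413/12) = 12/359413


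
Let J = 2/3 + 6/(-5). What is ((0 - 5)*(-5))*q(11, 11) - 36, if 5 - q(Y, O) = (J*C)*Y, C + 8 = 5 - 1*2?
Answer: -1933/3 ≈ -644.33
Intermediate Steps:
C = -5 (C = -8 + (5 - 1*2) = -8 + (5 - 2) = -8 + 3 = -5)
J = -8/15 (J = 2*(⅓) + 6*(-⅕) = ⅔ - 6/5 = -8/15 ≈ -0.53333)
q(Y, O) = 5 - 8*Y/3 (q(Y, O) = 5 - (-8/15*(-5))*Y = 5 - 8*Y/3)
((0 - 5)*(-5))*q(11, 11) - 36 = ((0 - 5)*(-5))*(5 - 8/3*11) - 36 = (-5*(-5))*(5 - 88/3) - 36 = 25*(-73/3) - 36 = -1825/3 - 36 = -1933/3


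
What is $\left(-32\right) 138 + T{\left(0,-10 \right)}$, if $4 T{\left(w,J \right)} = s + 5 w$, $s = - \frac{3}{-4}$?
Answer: $- \frac{70653}{16} \approx -4415.8$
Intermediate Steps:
$s = \frac{3}{4}$ ($s = \left(-3\right) \left(- \frac{1}{4}\right) = \frac{3}{4} \approx 0.75$)
$T{\left(w,J \right)} = \frac{3}{16} + \frac{5 w}{4}$ ($T{\left(w,J \right)} = \frac{\frac{3}{4} + 5 w}{4} = \frac{3}{16} + \frac{5 w}{4}$)
$\left(-32\right) 138 + T{\left(0,-10 \right)} = \left(-32\right) 138 + \left(\frac{3}{16} + \frac{5}{4} \cdot 0\right) = -4416 + \left(\frac{3}{16} + 0\right) = -4416 + \frac{3}{16} = - \frac{70653}{16}$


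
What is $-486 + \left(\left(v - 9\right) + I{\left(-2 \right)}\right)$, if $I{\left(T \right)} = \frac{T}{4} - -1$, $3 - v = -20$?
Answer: $- \frac{943}{2} \approx -471.5$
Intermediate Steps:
$v = 23$ ($v = 3 - -20 = 3 + 20 = 23$)
$I{\left(T \right)} = 1 + \frac{T}{4}$ ($I{\left(T \right)} = T \frac{1}{4} + 1 = \frac{T}{4} + 1 = 1 + \frac{T}{4}$)
$-486 + \left(\left(v - 9\right) + I{\left(-2 \right)}\right) = -486 + \left(\left(23 - 9\right) + \left(1 + \frac{1}{4} \left(-2\right)\right)\right) = -486 + \left(14 + \left(1 - \frac{1}{2}\right)\right) = -486 + \left(14 + \frac{1}{2}\right) = -486 + \frac{29}{2} = - \frac{943}{2}$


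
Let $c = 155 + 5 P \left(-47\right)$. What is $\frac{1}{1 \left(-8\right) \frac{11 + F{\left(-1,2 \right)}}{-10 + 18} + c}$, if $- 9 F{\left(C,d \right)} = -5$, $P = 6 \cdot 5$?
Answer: $- \frac{9}{62159} \approx -0.00014479$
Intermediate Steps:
$P = 30$
$F{\left(C,d \right)} = \frac{5}{9}$ ($F{\left(C,d \right)} = \left(- \frac{1}{9}\right) \left(-5\right) = \frac{5}{9}$)
$c = -6895$ ($c = 155 + 5 \cdot 30 \left(-47\right) = 155 + 150 \left(-47\right) = 155 - 7050 = -6895$)
$\frac{1}{1 \left(-8\right) \frac{11 + F{\left(-1,2 \right)}}{-10 + 18} + c} = \frac{1}{1 \left(-8\right) \frac{11 + \frac{5}{9}}{-10 + 18} - 6895} = \frac{1}{- 8 \frac{104}{9 \cdot 8} - 6895} = \frac{1}{- 8 \cdot \frac{104}{9} \cdot \frac{1}{8} - 6895} = \frac{1}{\left(-8\right) \frac{13}{9} - 6895} = \frac{1}{- \frac{104}{9} - 6895} = \frac{1}{- \frac{62159}{9}} = - \frac{9}{62159}$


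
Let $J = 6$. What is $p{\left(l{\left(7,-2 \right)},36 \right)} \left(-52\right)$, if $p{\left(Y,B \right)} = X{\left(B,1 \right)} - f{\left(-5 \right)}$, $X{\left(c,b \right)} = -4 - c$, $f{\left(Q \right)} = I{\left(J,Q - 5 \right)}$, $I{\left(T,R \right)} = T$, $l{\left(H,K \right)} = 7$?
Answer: $2392$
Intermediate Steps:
$f{\left(Q \right)} = 6$
$p{\left(Y,B \right)} = -10 - B$ ($p{\left(Y,B \right)} = \left(-4 - B\right) - 6 = -10 - B$)
$p{\left(l{\left(7,-2 \right)},36 \right)} \left(-52\right) = \left(-10 - 36\right) \left(-52\right) = \left(-46\right) \left(-52\right) = 2392$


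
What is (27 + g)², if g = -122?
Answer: 9025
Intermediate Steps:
(27 + g)² = (27 - 122)² = (-95)² = 9025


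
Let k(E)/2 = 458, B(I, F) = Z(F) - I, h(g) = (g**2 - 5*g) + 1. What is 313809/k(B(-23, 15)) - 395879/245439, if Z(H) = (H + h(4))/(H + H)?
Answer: 76658341987/224822124 ≈ 340.97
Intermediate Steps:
h(g) = 1 + g**2 - 5*g
Z(H) = (-3 + H)/(2*H) (Z(H) = (H + (1 + 4**2 - 5*4))/(H + H) = (H + (1 + 16 - 20))/((2*H)) = (H - 3)*(1/(2*H)) = (-3 + H)*(1/(2*H)) = (-3 + H)/(2*H))
B(I, F) = -I + (-3 + F)/(2*F) (B(I, F) = (-3 + F)/(2*F) - I = -I + (-3 + F)/(2*F))
k(E) = 916 (k(E) = 2*458 = 916)
313809/k(B(-23, 15)) - 395879/245439 = 313809/916 - 395879/245439 = 76658341987/224822124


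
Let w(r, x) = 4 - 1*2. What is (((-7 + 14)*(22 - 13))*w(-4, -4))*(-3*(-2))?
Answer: 756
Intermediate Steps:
w(r, x) = 2 (w(r, x) = 4 - 2 = 2)
(((-7 + 14)*(22 - 13))*w(-4, -4))*(-3*(-2)) = (((-7 + 14)*(22 - 13))*2)*(-3*(-2)) = ((7*9)*2)*6 = (63*2)*6 = 126*6 = 756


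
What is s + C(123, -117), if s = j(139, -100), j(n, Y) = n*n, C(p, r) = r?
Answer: 19204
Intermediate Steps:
j(n, Y) = n**2
s = 19321 (s = 139**2 = 19321)
s + C(123, -117) = 19321 - 117 = 19204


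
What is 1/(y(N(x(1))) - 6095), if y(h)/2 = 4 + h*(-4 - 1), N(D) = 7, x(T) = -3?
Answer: -1/6157 ≈ -0.00016242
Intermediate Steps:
y(h) = 8 - 10*h (y(h) = 2*(4 + h*(-4 - 1)) = 2*(4 + h*(-5)) = 2*(4 - 5*h) = 8 - 10*h)
1/(y(N(x(1))) - 6095) = 1/((8 - 10*7) - 6095) = 1/((8 - 70) - 6095) = 1/(-62 - 6095) = 1/(-6157) = -1/6157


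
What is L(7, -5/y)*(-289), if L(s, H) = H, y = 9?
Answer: 1445/9 ≈ 160.56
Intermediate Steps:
L(7, -5/y)*(-289) = -5/9*(-289) = 1445/9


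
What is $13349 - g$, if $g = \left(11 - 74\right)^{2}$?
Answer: $9380$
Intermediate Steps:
$g = 3969$ ($g = \left(-63\right)^{2} = 3969$)
$13349 - g = 13349 - 3969 = 9380$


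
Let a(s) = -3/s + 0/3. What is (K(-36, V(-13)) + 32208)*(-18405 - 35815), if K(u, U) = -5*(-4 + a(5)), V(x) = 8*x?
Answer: -1747564820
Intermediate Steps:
a(s) = -3/s (a(s) = -3/s + 0*(⅓) = -3/s + 0 = -3/s)
K(u, U) = 23 (K(u, U) = -5*(-4 - 3/5) = -5*(-4 - 3*⅕) = -5*(-4 - ⅗) = -5*(-23/5) = 23)
(K(-36, V(-13)) + 32208)*(-18405 - 35815) = (23 + 32208)*(-18405 - 35815) = 32231*(-54220) = -1747564820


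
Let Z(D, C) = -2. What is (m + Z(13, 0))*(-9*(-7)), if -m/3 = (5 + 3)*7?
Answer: -10710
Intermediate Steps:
m = -168 (m = -3*(5 + 3)*7 = -24*7 = -3*56 = -168)
(m + Z(13, 0))*(-9*(-7)) = (-168 - 2)*(-9*(-7)) = -170*63 = -10710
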